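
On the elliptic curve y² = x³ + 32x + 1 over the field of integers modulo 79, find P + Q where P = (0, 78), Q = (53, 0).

(0, 78) + (53, 0). λ = (0 - 78)/(53 - 0) ≡ 1/53 mod 79. 53⁻¹ ≡ 3 (mod 79), so λ ≡ 3.
  x = λ² - 0 - 53 = 9 - 53 ≡ 35; y = λ·(0 - 35) - 78 ≡ 54. → (35, 54)

(35, 54)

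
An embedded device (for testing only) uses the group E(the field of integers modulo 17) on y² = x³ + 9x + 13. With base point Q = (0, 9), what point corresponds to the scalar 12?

(15, 2)

Repeated addition: build up to 12Q.
2Q: tangent at (0, 9): λ = (3·0² + 9)/(2·9) ≡ 9/1. 1⁻¹ ≡ 1 (mod 17), so λ ≡ 9·1 ≡ 9.
  x = λ² - 0 - 0 = 81 - 0 ≡ 13; y = λ·(0 - 13) - 9 ≡ 10. → (13, 10)
3Q: (13, 10) + (0, 9). λ = (9 - 10)/(0 - 13) ≡ 16/4 mod 17. 4⁻¹ ≡ 13 (mod 17) since 4·13 = 52 ≡ 1, so λ ≡ 4.
  x = λ² - 13 - 0 = 16 - 13 ≡ 3; y = λ·(13 - 3) - 10 ≡ 13. → (3, 13)
4Q: (3, 13) + (0, 9). λ = (9 - 13)/(0 - 3) ≡ 13/14 mod 17. 14⁻¹ ≡ 11 (mod 17), so λ ≡ 7.
  x = λ² - 3 - 0 = 49 - 3 ≡ 12; y = λ·(3 - 12) - 13 ≡ 9. → (12, 9)
5Q: (12, 9) + (0, 9). λ = (9 - 9)/(0 - 12) ≡ 0/5 mod 17. 5⁻¹ ≡ 7 (mod 17), so λ ≡ 0.
  x = λ² - 12 - 0 = 0 - 12 ≡ 5; y = λ·(12 - 5) - 9 ≡ 8. → (5, 8)
6Q: (5, 8) + (0, 9). λ = (9 - 8)/(0 - 5) ≡ 1/12 mod 17. 12⁻¹ ≡ 10 (mod 17) since 12·10 = 120 ≡ 1, so λ ≡ 10.
  x = λ² - 5 - 0 = 100 - 5 ≡ 10; y = λ·(5 - 10) - 8 ≡ 10. → (10, 10)
7Q: (10, 10) + (0, 9). λ = (9 - 10)/(0 - 10) ≡ 16/7 mod 17. 7⁻¹ ≡ 5 (mod 17), so λ ≡ 12.
  x = λ² - 10 - 0 = 144 - 10 ≡ 15; y = λ·(10 - 15) - 10 ≡ 15. → (15, 15)
8Q: (15, 15) + (0, 9). λ = (9 - 15)/(0 - 15) ≡ 11/2 mod 17. 2⁻¹ ≡ 9 (mod 17) since 2·9 = 18 ≡ 1, so λ ≡ 14.
  x = λ² - 15 - 0 = 196 - 15 ≡ 11; y = λ·(15 - 11) - 15 ≡ 7. → (11, 7)
9Q: (11, 7) + (0, 9). λ = (9 - 7)/(0 - 11) ≡ 2/6 mod 17. 6⁻¹ ≡ 3 (mod 17), so λ ≡ 6.
  x = λ² - 11 - 0 = 36 - 11 ≡ 8; y = λ·(11 - 8) - 7 ≡ 11. → (8, 11)
10Q: (8, 11) + (0, 9). λ = (9 - 11)/(0 - 8) ≡ 15/9 mod 17. 9⁻¹ ≡ 2 (mod 17), so λ ≡ 13.
  x = λ² - 8 - 0 = 169 - 8 ≡ 8; y = λ·(8 - 8) - 11 ≡ 6. → (8, 6)
11Q: (8, 6) + (0, 9). λ = (9 - 6)/(0 - 8) ≡ 3/9 mod 17. 9⁻¹ ≡ 2 (mod 17), so λ ≡ 6.
  x = λ² - 8 - 0 = 36 - 8 ≡ 11; y = λ·(8 - 11) - 6 ≡ 10. → (11, 10)
12Q: (11, 10) + (0, 9). λ = (9 - 10)/(0 - 11) ≡ 16/6 mod 17. 6⁻¹ ≡ 3 (mod 17), so λ ≡ 14.
  x = λ² - 11 - 0 = 196 - 11 ≡ 15; y = λ·(11 - 15) - 10 ≡ 2. → (15, 2)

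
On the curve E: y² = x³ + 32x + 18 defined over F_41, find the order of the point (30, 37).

3

2P: tangent at (30, 37): λ = (3·30² + 32)/(2·37) ≡ 26/33. 33⁻¹ ≡ 5 (mod 41) since 33·5 = 165 ≡ 1, so λ ≡ 26·5 ≡ 7.
  x = λ² - 30 - 30 = 49 - 60 ≡ 30; y = λ·(30 - 30) - 37 ≡ 4. → (30, 4)
3P: (30, 4) + (30, 37): same x and y₁ ≡ -y₂, so the sum is 𝒪.
3P = 𝒪, so the order is 3.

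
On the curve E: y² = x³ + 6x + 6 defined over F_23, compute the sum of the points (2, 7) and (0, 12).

(2, 7) + (0, 12). λ = (12 - 7)/(0 - 2) ≡ 5/21 mod 23. 21⁻¹ ≡ 11 (mod 23), so λ ≡ 9.
  x = λ² - 2 - 0 = 81 - 2 ≡ 10; y = λ·(2 - 10) - 7 ≡ 13. → (10, 13)

(10, 13)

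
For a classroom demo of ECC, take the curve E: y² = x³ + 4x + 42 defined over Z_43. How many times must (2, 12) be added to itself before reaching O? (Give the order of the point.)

2P: tangent at (2, 12): λ = (3·2² + 4)/(2·12) ≡ 16/24. 24⁻¹ ≡ 9 (mod 43), so λ ≡ 16·9 ≡ 15.
  x = λ² - 2 - 2 = 225 - 4 ≡ 6; y = λ·(2 - 6) - 12 ≡ 14. → (6, 14)
3P: (6, 14) + (2, 12). λ = (12 - 14)/(2 - 6) ≡ 41/39 mod 43. 39⁻¹ ≡ 32 (mod 43) since 39·32 = 1248 ≡ 1, so λ ≡ 22.
  x = λ² - 6 - 2 = 484 - 8 ≡ 3; y = λ·(6 - 3) - 14 ≡ 9. → (3, 9)
4P: (3, 9) + (2, 12). λ = (12 - 9)/(2 - 3) ≡ 3/42 mod 43. 42⁻¹ ≡ 42 (mod 43), so λ ≡ 40.
  x = λ² - 3 - 2 = 1600 - 5 ≡ 4; y = λ·(3 - 4) - 9 ≡ 37. → (4, 37)
5P: (4, 37) + (2, 12). λ = (12 - 37)/(2 - 4) ≡ 18/41 mod 43. 41⁻¹ ≡ 21 (mod 43) since 41·21 = 861 ≡ 1, so λ ≡ 34.
  x = λ² - 4 - 2 = 1156 - 6 ≡ 32; y = λ·(4 - 32) - 37 ≡ 0. → (32, 0)
6P: (32, 0) + (2, 12). λ = (12 - 0)/(2 - 32) ≡ 12/13 mod 43. 13⁻¹ ≡ 10 (mod 43) since 13·10 = 130 ≡ 1, so λ ≡ 34.
  x = λ² - 32 - 2 = 1156 - 34 ≡ 4; y = λ·(32 - 4) - 0 ≡ 6. → (4, 6)
7P: (4, 6) + (2, 12). λ = (12 - 6)/(2 - 4) ≡ 6/41 mod 43. 41⁻¹ ≡ 21 (mod 43), so λ ≡ 40.
  x = λ² - 4 - 2 = 1600 - 6 ≡ 3; y = λ·(4 - 3) - 6 ≡ 34. → (3, 34)
8P: (3, 34) + (2, 12). λ = (12 - 34)/(2 - 3) ≡ 21/42 mod 43. 42⁻¹ ≡ 42 (mod 43), so λ ≡ 22.
  x = λ² - 3 - 2 = 484 - 5 ≡ 6; y = λ·(3 - 6) - 34 ≡ 29. → (6, 29)
9P: (6, 29) + (2, 12). λ = (12 - 29)/(2 - 6) ≡ 26/39 mod 43. 39⁻¹ ≡ 32 (mod 43), so λ ≡ 15.
  x = λ² - 6 - 2 = 225 - 8 ≡ 2; y = λ·(6 - 2) - 29 ≡ 31. → (2, 31)
10P: (2, 31) + (2, 12): same x and y₁ ≡ -y₂, so the sum is O.
10P = O, so the order is 10.

10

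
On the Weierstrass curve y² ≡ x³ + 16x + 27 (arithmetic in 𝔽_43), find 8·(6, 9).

Write Q = (6, 9).
Double-and-add on 8 = (1000)₂. Start with Q = (6, 9) for the leading 1-bit.
double: tangent at (6, 9): λ = (3·6² + 16)/(2·9) ≡ 38/18. 18⁻¹ ≡ 12 (mod 43), so λ ≡ 38·12 ≡ 26.
  x = λ² - 6 - 6 = 676 - 12 ≡ 19; y = λ·(6 - 19) - 9 ≡ 40. → (19, 40)
double: tangent at (19, 40): λ = (3·19² + 16)/(2·40) ≡ 24/37. 37⁻¹ ≡ 7 (mod 43) since 37·7 = 259 ≡ 1, so λ ≡ 24·7 ≡ 39.
  x = λ² - 19 - 19 = 1521 - 38 ≡ 21; y = λ·(19 - 21) - 40 ≡ 11. → (21, 11)
double: tangent at (21, 11): λ = (3·21² + 16)/(2·11) ≡ 6/22. 22⁻¹ ≡ 2 (mod 43), so λ ≡ 6·2 ≡ 12.
  x = λ² - 21 - 21 = 144 - 42 ≡ 16; y = λ·(21 - 16) - 11 ≡ 6. → (16, 6)

(16, 6)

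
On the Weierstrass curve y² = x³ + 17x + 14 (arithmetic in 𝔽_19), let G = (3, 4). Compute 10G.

(10, 14)

Double-and-add on 10 = (1010)₂. Start with G = (3, 4) for the leading 1-bit.
double: tangent at (3, 4): λ = (3·3² + 17)/(2·4) ≡ 6/8. 8⁻¹ ≡ 12 (mod 19), so λ ≡ 6·12 ≡ 15.
  x = λ² - 3 - 3 = 225 - 6 ≡ 10; y = λ·(3 - 10) - 4 ≡ 5. → (10, 5)
double: tangent at (10, 5): λ = (3·10² + 17)/(2·5) ≡ 13/10. 10⁻¹ ≡ 2 (mod 19), so λ ≡ 13·2 ≡ 7.
  x = λ² - 10 - 10 = 49 - 20 ≡ 10; y = λ·(10 - 10) - 5 ≡ 14. → (10, 14)
add G: (10, 14) + (3, 4). λ = (4 - 14)/(3 - 10) ≡ 9/12 mod 19. 12⁻¹ ≡ 8 (mod 19), so λ ≡ 15.
  x = λ² - 10 - 3 = 225 - 13 ≡ 3; y = λ·(10 - 3) - 14 ≡ 15. → (3, 15)
double: tangent at (3, 15): λ = (3·3² + 17)/(2·15) ≡ 6/11. 11⁻¹ ≡ 7 (mod 19), so λ ≡ 6·7 ≡ 4.
  x = λ² - 3 - 3 = 16 - 6 ≡ 10; y = λ·(3 - 10) - 15 ≡ 14. → (10, 14)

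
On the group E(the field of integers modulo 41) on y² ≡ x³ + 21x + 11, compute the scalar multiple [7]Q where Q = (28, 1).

Repeated addition: build up to 7Q.
2Q: tangent at (28, 1): λ = (3·28² + 21)/(2·1) ≡ 36/2. 2⁻¹ ≡ 21 (mod 41) since 2·21 = 42 ≡ 1, so λ ≡ 36·21 ≡ 18.
  x = λ² - 28 - 28 = 324 - 56 ≡ 22; y = λ·(28 - 22) - 1 ≡ 25. → (22, 25)
3Q: (22, 25) + (28, 1). λ = (1 - 25)/(28 - 22) ≡ 17/6 mod 41. 6⁻¹ ≡ 7 (mod 41), so λ ≡ 37.
  x = λ² - 22 - 28 = 1369 - 50 ≡ 7; y = λ·(22 - 7) - 25 ≡ 38. → (7, 38)
4Q: (7, 38) + (28, 1). λ = (1 - 38)/(28 - 7) ≡ 4/21 mod 41. 21⁻¹ ≡ 2 (mod 41), so λ ≡ 8.
  x = λ² - 7 - 28 = 64 - 35 ≡ 29; y = λ·(7 - 29) - 38 ≡ 32. → (29, 32)
5Q: (29, 32) + (28, 1). λ = (1 - 32)/(28 - 29) ≡ 10/40 mod 41. 40⁻¹ ≡ 40 (mod 41) since 40·40 = 1600 ≡ 1, so λ ≡ 31.
  x = λ² - 29 - 28 = 961 - 57 ≡ 2; y = λ·(29 - 2) - 32 ≡ 26. → (2, 26)
6Q: (2, 26) + (28, 1). λ = (1 - 26)/(28 - 2) ≡ 16/26 mod 41. 26⁻¹ ≡ 30 (mod 41) since 26·30 = 780 ≡ 1, so λ ≡ 29.
  x = λ² - 2 - 28 = 841 - 30 ≡ 32; y = λ·(2 - 32) - 26 ≡ 6. → (32, 6)
7Q: (32, 6) + (28, 1). λ = (1 - 6)/(28 - 32) ≡ 36/37 mod 41. 37⁻¹ ≡ 10 (mod 41), so λ ≡ 32.
  x = λ² - 32 - 28 = 1024 - 60 ≡ 21; y = λ·(32 - 21) - 6 ≡ 18. → (21, 18)

(21, 18)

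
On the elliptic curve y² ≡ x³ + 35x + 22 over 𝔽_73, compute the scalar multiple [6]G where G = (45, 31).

Double-and-add on 6 = (110)₂. Start with G = (45, 31) for the leading 1-bit.
double: tangent at (45, 31): λ = (3·45² + 35)/(2·31) ≡ 51/62. 62⁻¹ ≡ 53 (mod 73) since 62·53 = 3286 ≡ 1, so λ ≡ 51·53 ≡ 2.
  x = λ² - 45 - 45 = 4 - 90 ≡ 60; y = λ·(45 - 60) - 31 ≡ 12. → (60, 12)
add G: (60, 12) + (45, 31). λ = (31 - 12)/(45 - 60) ≡ 19/58 mod 73. 58⁻¹ ≡ 34 (mod 73), so λ ≡ 62.
  x = λ² - 60 - 45 = 3844 - 105 ≡ 16; y = λ·(60 - 16) - 12 ≡ 15. → (16, 15)
double: tangent at (16, 15): λ = (3·16² + 35)/(2·15) ≡ 0/30. 30⁻¹ ≡ 56 (mod 73), so λ ≡ 0·56 ≡ 0.
  x = λ² - 16 - 16 = 0 - 32 ≡ 41; y = λ·(16 - 41) - 15 ≡ 58. → (41, 58)

(41, 58)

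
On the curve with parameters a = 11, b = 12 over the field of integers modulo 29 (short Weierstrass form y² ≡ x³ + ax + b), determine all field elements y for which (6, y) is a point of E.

2, 27

x³ + 11x + 12 = 294 ≡ 4 (mod 29).
Square roots of 4 mod 29: 2 and 27 (since 2² = 4 ≡ 4).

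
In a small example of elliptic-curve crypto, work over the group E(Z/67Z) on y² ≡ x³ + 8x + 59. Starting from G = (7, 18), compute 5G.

Repeated addition: build up to 5G.
2G: tangent at (7, 18): λ = (3·7² + 8)/(2·18) ≡ 21/36. 36⁻¹ ≡ 54 (mod 67), so λ ≡ 21·54 ≡ 62.
  x = λ² - 7 - 7 = 3844 - 14 ≡ 11; y = λ·(7 - 11) - 18 ≡ 2. → (11, 2)
3G: (11, 2) + (7, 18). λ = (18 - 2)/(7 - 11) ≡ 16/63 mod 67. 63⁻¹ ≡ 50 (mod 67) since 63·50 = 3150 ≡ 1, so λ ≡ 63.
  x = λ² - 11 - 7 = 3969 - 18 ≡ 65; y = λ·(11 - 65) - 2 ≡ 13. → (65, 13)
4G: (65, 13) + (7, 18). λ = (18 - 13)/(7 - 65) ≡ 5/9 mod 67. 9⁻¹ ≡ 15 (mod 67), so λ ≡ 8.
  x = λ² - 65 - 7 = 64 - 72 ≡ 59; y = λ·(65 - 59) - 13 ≡ 35. → (59, 35)
5G: (59, 35) + (7, 18). λ = (18 - 35)/(7 - 59) ≡ 50/15 mod 67. 15⁻¹ ≡ 9 (mod 67), so λ ≡ 48.
  x = λ² - 59 - 7 = 2304 - 66 ≡ 27; y = λ·(59 - 27) - 35 ≡ 27. → (27, 27)

(27, 27)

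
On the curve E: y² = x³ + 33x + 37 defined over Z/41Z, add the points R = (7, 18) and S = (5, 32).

(7, 18) + (5, 32). λ = (32 - 18)/(5 - 7) ≡ 14/39 mod 41. 39⁻¹ ≡ 20 (mod 41), so λ ≡ 34.
  x = λ² - 7 - 5 = 1156 - 12 ≡ 37; y = λ·(7 - 37) - 18 ≡ 28. → (37, 28)

(37, 28)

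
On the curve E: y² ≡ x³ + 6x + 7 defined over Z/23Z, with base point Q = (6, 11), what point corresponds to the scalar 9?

Double-and-add on 9 = (1001)₂. Start with Q = (6, 11) for the leading 1-bit.
double: tangent at (6, 11): λ = (3·6² + 6)/(2·11) ≡ 22/22. 22⁻¹ ≡ 22 (mod 23), so λ ≡ 22·22 ≡ 1.
  x = λ² - 6 - 6 = 1 - 12 ≡ 12; y = λ·(6 - 12) - 11 ≡ 6. → (12, 6)
double: tangent at (12, 6): λ = (3·12² + 6)/(2·6) ≡ 1/12. 12⁻¹ ≡ 2 (mod 23), so λ ≡ 1·2 ≡ 2.
  x = λ² - 12 - 12 = 4 - 24 ≡ 3; y = λ·(12 - 3) - 6 ≡ 12. → (3, 12)
double: tangent at (3, 12): λ = (3·3² + 6)/(2·12) ≡ 10/1. 1⁻¹ ≡ 1 (mod 23), so λ ≡ 10·1 ≡ 10.
  x = λ² - 3 - 3 = 100 - 6 ≡ 2; y = λ·(3 - 2) - 12 ≡ 21. → (2, 21)
add Q: (2, 21) + (6, 11). λ = (11 - 21)/(6 - 2) ≡ 13/4 mod 23. 4⁻¹ ≡ 6 (mod 23) since 4·6 = 24 ≡ 1, so λ ≡ 9.
  x = λ² - 2 - 6 = 81 - 8 ≡ 4; y = λ·(2 - 4) - 21 ≡ 7. → (4, 7)

(4, 7)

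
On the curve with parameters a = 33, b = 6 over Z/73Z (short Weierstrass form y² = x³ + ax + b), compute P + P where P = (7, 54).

(5, 71)

tangent at (7, 54): λ = (3·7² + 33)/(2·54) ≡ 34/35. 35⁻¹ ≡ 48 (mod 73), so λ ≡ 34·48 ≡ 26.
  x = λ² - 7 - 7 = 676 - 14 ≡ 5; y = λ·(7 - 5) - 54 ≡ 71. → (5, 71)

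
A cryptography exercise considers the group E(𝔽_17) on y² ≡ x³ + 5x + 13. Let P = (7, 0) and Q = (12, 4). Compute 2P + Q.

First 2P:
Repeated addition: build up to 2P.
2P: (7, 0) + (7, 0): same x and y₁ ≡ -y₂, so the sum is O.
2P = O.
Finally 2P + Q:
O + (12, 4) = (12, 4) (identity).

(12, 4)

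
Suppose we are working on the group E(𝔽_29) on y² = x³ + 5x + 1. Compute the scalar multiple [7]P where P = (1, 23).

Repeated addition: build up to 7P.
2P: tangent at (1, 23): λ = (3·1² + 5)/(2·23) ≡ 8/17. 17⁻¹ ≡ 12 (mod 29) since 17·12 = 204 ≡ 1, so λ ≡ 8·12 ≡ 9.
  x = λ² - 1 - 1 = 81 - 2 ≡ 21; y = λ·(1 - 21) - 23 ≡ 0. → (21, 0)
3P: (21, 0) + (1, 23). λ = (23 - 0)/(1 - 21) ≡ 23/9 mod 29. 9⁻¹ ≡ 13 (mod 29), so λ ≡ 9.
  x = λ² - 21 - 1 = 81 - 22 ≡ 1; y = λ·(21 - 1) - 0 ≡ 6. → (1, 6)
4P: (1, 6) + (1, 23): same x and y₁ ≡ -y₂, so the sum is 𝒪.
5P: 𝒪 + (1, 23) = (1, 23) (identity).
6P: tangent at (1, 23): λ = (3·1² + 5)/(2·23) ≡ 8/17. 17⁻¹ ≡ 12 (mod 29) since 17·12 = 204 ≡ 1, so λ ≡ 8·12 ≡ 9.
  x = λ² - 1 - 1 = 81 - 2 ≡ 21; y = λ·(1 - 21) - 23 ≡ 0. → (21, 0)
7P: (21, 0) + (1, 23). λ = (23 - 0)/(1 - 21) ≡ 23/9 mod 29. 9⁻¹ ≡ 13 (mod 29) since 9·13 = 117 ≡ 1, so λ ≡ 9.
  x = λ² - 21 - 1 = 81 - 22 ≡ 1; y = λ·(21 - 1) - 0 ≡ 6. → (1, 6)

(1, 6)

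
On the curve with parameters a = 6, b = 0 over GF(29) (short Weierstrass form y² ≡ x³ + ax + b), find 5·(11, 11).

(21, 22)

Write P = (11, 11).
Repeated addition: build up to 5P.
2P: tangent at (11, 11): λ = (3·11² + 6)/(2·11) ≡ 21/22. 22⁻¹ ≡ 4 (mod 29), so λ ≡ 21·4 ≡ 26.
  x = λ² - 11 - 11 = 676 - 22 ≡ 16; y = λ·(11 - 16) - 11 ≡ 4. → (16, 4)
3P: (16, 4) + (11, 11). λ = (11 - 4)/(11 - 16) ≡ 7/24 mod 29. 24⁻¹ ≡ 23 (mod 29) since 24·23 = 552 ≡ 1, so λ ≡ 16.
  x = λ² - 16 - 11 = 256 - 27 ≡ 26; y = λ·(16 - 26) - 4 ≡ 10. → (26, 10)
4P: (26, 10) + (11, 11). λ = (11 - 10)/(11 - 26) ≡ 1/14 mod 29. 14⁻¹ ≡ 27 (mod 29), so λ ≡ 27.
  x = λ² - 26 - 11 = 729 - 37 ≡ 25; y = λ·(26 - 25) - 10 ≡ 17. → (25, 17)
5P: (25, 17) + (11, 11). λ = (11 - 17)/(11 - 25) ≡ 23/15 mod 29. 15⁻¹ ≡ 2 (mod 29), so λ ≡ 17.
  x = λ² - 25 - 11 = 289 - 36 ≡ 21; y = λ·(25 - 21) - 17 ≡ 22. → (21, 22)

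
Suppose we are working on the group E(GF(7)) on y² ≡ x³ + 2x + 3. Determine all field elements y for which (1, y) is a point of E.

x³ + 2x + 3 = 6 ≡ 6 (mod 7).
6 is a non-residue mod 7; no y exists.

none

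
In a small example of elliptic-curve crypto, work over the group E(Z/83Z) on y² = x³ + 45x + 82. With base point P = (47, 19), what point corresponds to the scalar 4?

(74, 39)

Double-and-add on 4 = (100)₂. Start with P = (47, 19) for the leading 1-bit.
double: tangent at (47, 19): λ = (3·47² + 45)/(2·19) ≡ 32/38. 38⁻¹ ≡ 59 (mod 83), so λ ≡ 32·59 ≡ 62.
  x = λ² - 47 - 47 = 3844 - 94 ≡ 15; y = λ·(47 - 15) - 19 ≡ 56. → (15, 56)
double: tangent at (15, 56): λ = (3·15² + 45)/(2·56) ≡ 56/29. 29⁻¹ ≡ 63 (mod 83), so λ ≡ 56·63 ≡ 42.
  x = λ² - 15 - 15 = 1764 - 30 ≡ 74; y = λ·(15 - 74) - 56 ≡ 39. → (74, 39)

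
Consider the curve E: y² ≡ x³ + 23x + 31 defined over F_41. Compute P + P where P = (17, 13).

tangent at (17, 13): λ = (3·17² + 23)/(2·13) ≡ 29/26. 26⁻¹ ≡ 30 (mod 41), so λ ≡ 29·30 ≡ 9.
  x = λ² - 17 - 17 = 81 - 34 ≡ 6; y = λ·(17 - 6) - 13 ≡ 4. → (6, 4)

(6, 4)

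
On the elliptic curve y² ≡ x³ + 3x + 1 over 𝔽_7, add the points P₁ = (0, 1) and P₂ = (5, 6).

(0, 1) + (5, 6). λ = (6 - 1)/(5 - 0) ≡ 5/5 mod 7. 5⁻¹ ≡ 3 (mod 7), so λ ≡ 1.
  x = λ² - 0 - 5 = 1 - 5 ≡ 3; y = λ·(0 - 3) - 1 ≡ 3. → (3, 3)

(3, 3)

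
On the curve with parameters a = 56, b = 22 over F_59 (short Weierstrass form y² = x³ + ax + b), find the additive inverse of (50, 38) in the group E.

(50, 21)

-(50, 38) = (50, -38 mod 59) = (50, 21).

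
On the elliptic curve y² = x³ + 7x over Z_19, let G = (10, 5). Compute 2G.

tangent at (10, 5): λ = (3·10² + 7)/(2·5) ≡ 3/10. 10⁻¹ ≡ 2 (mod 19), so λ ≡ 3·2 ≡ 6.
  x = λ² - 10 - 10 = 36 - 20 ≡ 16; y = λ·(10 - 16) - 5 ≡ 16. → (16, 16)

(16, 16)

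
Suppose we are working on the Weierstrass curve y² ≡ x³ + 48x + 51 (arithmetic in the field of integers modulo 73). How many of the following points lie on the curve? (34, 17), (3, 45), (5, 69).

0

(34, 17): 17² ≡ 70, rhs ≡ 34 → off.
(3, 45): 45² ≡ 54, rhs ≡ 3 → off.
(5, 69): 69² ≡ 16, rhs ≡ 51 → off.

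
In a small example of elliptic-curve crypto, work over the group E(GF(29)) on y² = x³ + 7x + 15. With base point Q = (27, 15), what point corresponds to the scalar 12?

Repeated addition: build up to 12Q.
2Q: tangent at (27, 15): λ = (3·27² + 7)/(2·15) ≡ 19/1. 1⁻¹ ≡ 1 (mod 29), so λ ≡ 19·1 ≡ 19.
  x = λ² - 27 - 27 = 361 - 54 ≡ 17; y = λ·(27 - 17) - 15 ≡ 1. → (17, 1)
3Q: (17, 1) + (27, 15). λ = (15 - 1)/(27 - 17) ≡ 14/10 mod 29. 10⁻¹ ≡ 3 (mod 29), so λ ≡ 13.
  x = λ² - 17 - 27 = 169 - 44 ≡ 9; y = λ·(17 - 9) - 1 ≡ 16. → (9, 16)
4Q: (9, 16) + (27, 15). λ = (15 - 16)/(27 - 9) ≡ 28/18 mod 29. 18⁻¹ ≡ 21 (mod 29) since 18·21 = 378 ≡ 1, so λ ≡ 8.
  x = λ² - 9 - 27 = 64 - 36 ≡ 28; y = λ·(9 - 28) - 16 ≡ 6. → (28, 6)
5Q: (28, 6) + (27, 15). λ = (15 - 6)/(27 - 28) ≡ 9/28 mod 29. 28⁻¹ ≡ 28 (mod 29), so λ ≡ 20.
  x = λ² - 28 - 27 = 400 - 55 ≡ 26; y = λ·(28 - 26) - 6 ≡ 5. → (26, 5)
6Q: (26, 5) + (27, 15). λ = (15 - 5)/(27 - 26) ≡ 10/1 mod 29. 1⁻¹ ≡ 1 (mod 29) since 1·1 = 1 ≡ 1, so λ ≡ 10.
  x = λ² - 26 - 27 = 100 - 53 ≡ 18; y = λ·(26 - 18) - 5 ≡ 17. → (18, 17)
7Q: (18, 17) + (27, 15). λ = (15 - 17)/(27 - 18) ≡ 27/9 mod 29. 9⁻¹ ≡ 13 (mod 29), so λ ≡ 3.
  x = λ² - 18 - 27 = 9 - 45 ≡ 22; y = λ·(18 - 22) - 17 ≡ 0. → (22, 0)
8Q: (22, 0) + (27, 15). λ = (15 - 0)/(27 - 22) ≡ 15/5 mod 29. 5⁻¹ ≡ 6 (mod 29), so λ ≡ 3.
  x = λ² - 22 - 27 = 9 - 49 ≡ 18; y = λ·(22 - 18) - 0 ≡ 12. → (18, 12)
9Q: (18, 12) + (27, 15). λ = (15 - 12)/(27 - 18) ≡ 3/9 mod 29. 9⁻¹ ≡ 13 (mod 29), so λ ≡ 10.
  x = λ² - 18 - 27 = 100 - 45 ≡ 26; y = λ·(18 - 26) - 12 ≡ 24. → (26, 24)
10Q: (26, 24) + (27, 15). λ = (15 - 24)/(27 - 26) ≡ 20/1 mod 29. 1⁻¹ ≡ 1 (mod 29) since 1·1 = 1 ≡ 1, so λ ≡ 20.
  x = λ² - 26 - 27 = 400 - 53 ≡ 28; y = λ·(26 - 28) - 24 ≡ 23. → (28, 23)
11Q: (28, 23) + (27, 15). λ = (15 - 23)/(27 - 28) ≡ 21/28 mod 29. 28⁻¹ ≡ 28 (mod 29), so λ ≡ 8.
  x = λ² - 28 - 27 = 64 - 55 ≡ 9; y = λ·(28 - 9) - 23 ≡ 13. → (9, 13)
12Q: (9, 13) + (27, 15). λ = (15 - 13)/(27 - 9) ≡ 2/18 mod 29. 18⁻¹ ≡ 21 (mod 29) since 18·21 = 378 ≡ 1, so λ ≡ 13.
  x = λ² - 9 - 27 = 169 - 36 ≡ 17; y = λ·(9 - 17) - 13 ≡ 28. → (17, 28)

(17, 28)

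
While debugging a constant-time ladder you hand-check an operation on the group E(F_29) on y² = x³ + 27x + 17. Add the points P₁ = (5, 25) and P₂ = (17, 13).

(8, 7)

(5, 25) + (17, 13). λ = (13 - 25)/(17 - 5) ≡ 17/12 mod 29. 12⁻¹ ≡ 17 (mod 29), so λ ≡ 28.
  x = λ² - 5 - 17 = 784 - 22 ≡ 8; y = λ·(5 - 8) - 25 ≡ 7. → (8, 7)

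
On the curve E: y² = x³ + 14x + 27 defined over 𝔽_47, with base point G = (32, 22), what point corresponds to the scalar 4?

Double-and-add on 4 = (100)₂. Start with G = (32, 22) for the leading 1-bit.
double: tangent at (32, 22): λ = (3·32² + 14)/(2·22) ≡ 31/44. 44⁻¹ ≡ 31 (mod 47) since 44·31 = 1364 ≡ 1, so λ ≡ 31·31 ≡ 21.
  x = λ² - 32 - 32 = 441 - 64 ≡ 1; y = λ·(32 - 1) - 22 ≡ 18. → (1, 18)
double: tangent at (1, 18): λ = (3·1² + 14)/(2·18) ≡ 17/36. 36⁻¹ ≡ 17 (mod 47), so λ ≡ 17·17 ≡ 7.
  x = λ² - 1 - 1 = 49 - 2 ≡ 0; y = λ·(1 - 0) - 18 ≡ 36. → (0, 36)

(0, 36)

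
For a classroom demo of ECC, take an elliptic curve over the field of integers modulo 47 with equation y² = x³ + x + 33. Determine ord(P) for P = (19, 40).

10

2P: tangent at (19, 40): λ = (3·19² + 1)/(2·40) ≡ 3/33. 33⁻¹ ≡ 10 (mod 47) since 33·10 = 330 ≡ 1, so λ ≡ 3·10 ≡ 30.
  x = λ² - 19 - 19 = 900 - 38 ≡ 16; y = λ·(19 - 16) - 40 ≡ 3. → (16, 3)
3P: (16, 3) + (19, 40). λ = (40 - 3)/(19 - 16) ≡ 37/3 mod 47. 3⁻¹ ≡ 16 (mod 47), so λ ≡ 28.
  x = λ² - 16 - 19 = 784 - 35 ≡ 44; y = λ·(16 - 44) - 3 ≡ 12. → (44, 12)
4P: (44, 12) + (19, 40). λ = (40 - 12)/(19 - 44) ≡ 28/22 mod 47. 22⁻¹ ≡ 15 (mod 47), so λ ≡ 44.
  x = λ² - 44 - 19 = 1936 - 63 ≡ 40; y = λ·(44 - 40) - 12 ≡ 23. → (40, 23)
5P: (40, 23) + (19, 40). λ = (40 - 23)/(19 - 40) ≡ 17/26 mod 47. 26⁻¹ ≡ 38 (mod 47) since 26·38 = 988 ≡ 1, so λ ≡ 35.
  x = λ² - 40 - 19 = 1225 - 59 ≡ 38; y = λ·(40 - 38) - 23 ≡ 0. → (38, 0)
6P: (38, 0) + (19, 40). λ = (40 - 0)/(19 - 38) ≡ 40/28 mod 47. 28⁻¹ ≡ 42 (mod 47) since 28·42 = 1176 ≡ 1, so λ ≡ 35.
  x = λ² - 38 - 19 = 1225 - 57 ≡ 40; y = λ·(38 - 40) - 0 ≡ 24. → (40, 24)
7P: (40, 24) + (19, 40). λ = (40 - 24)/(19 - 40) ≡ 16/26 mod 47. 26⁻¹ ≡ 38 (mod 47), so λ ≡ 44.
  x = λ² - 40 - 19 = 1936 - 59 ≡ 44; y = λ·(40 - 44) - 24 ≡ 35. → (44, 35)
8P: (44, 35) + (19, 40). λ = (40 - 35)/(19 - 44) ≡ 5/22 mod 47. 22⁻¹ ≡ 15 (mod 47), so λ ≡ 28.
  x = λ² - 44 - 19 = 784 - 63 ≡ 16; y = λ·(44 - 16) - 35 ≡ 44. → (16, 44)
9P: (16, 44) + (19, 40). λ = (40 - 44)/(19 - 16) ≡ 43/3 mod 47. 3⁻¹ ≡ 16 (mod 47), so λ ≡ 30.
  x = λ² - 16 - 19 = 900 - 35 ≡ 19; y = λ·(16 - 19) - 44 ≡ 7. → (19, 7)
10P: (19, 7) + (19, 40): same x and y₁ ≡ -y₂, so the sum is ∞.
10P = ∞, so the order is 10.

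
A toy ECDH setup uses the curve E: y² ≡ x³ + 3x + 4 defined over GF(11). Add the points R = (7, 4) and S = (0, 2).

(7, 7)

(7, 4) + (0, 2). λ = (2 - 4)/(0 - 7) ≡ 9/4 mod 11. 4⁻¹ ≡ 3 (mod 11) since 4·3 = 12 ≡ 1, so λ ≡ 5.
  x = λ² - 7 - 0 = 25 - 7 ≡ 7; y = λ·(7 - 7) - 4 ≡ 7. → (7, 7)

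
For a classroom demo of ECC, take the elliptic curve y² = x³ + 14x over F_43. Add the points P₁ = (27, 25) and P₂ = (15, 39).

(37, 1)

(27, 25) + (15, 39). λ = (39 - 25)/(15 - 27) ≡ 14/31 mod 43. 31⁻¹ ≡ 25 (mod 43) since 31·25 = 775 ≡ 1, so λ ≡ 6.
  x = λ² - 27 - 15 = 36 - 42 ≡ 37; y = λ·(27 - 37) - 25 ≡ 1. → (37, 1)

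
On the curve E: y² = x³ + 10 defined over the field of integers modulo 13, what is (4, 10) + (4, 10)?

tangent at (4, 10): λ = (3·4² + 0)/(2·10) ≡ 9/7. 7⁻¹ ≡ 2 (mod 13), so λ ≡ 9·2 ≡ 5.
  x = λ² - 4 - 4 = 25 - 8 ≡ 4; y = λ·(4 - 4) - 10 ≡ 3. → (4, 3)

(4, 3)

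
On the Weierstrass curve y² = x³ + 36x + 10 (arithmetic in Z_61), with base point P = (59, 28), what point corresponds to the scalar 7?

Repeated addition: build up to 7P.
2P: tangent at (59, 28): λ = (3·59² + 36)/(2·28) ≡ 48/56. 56⁻¹ ≡ 12 (mod 61), so λ ≡ 48·12 ≡ 27.
  x = λ² - 59 - 59 = 729 - 118 ≡ 1; y = λ·(59 - 1) - 28 ≡ 13. → (1, 13)
3P: (1, 13) + (59, 28). λ = (28 - 13)/(59 - 1) ≡ 15/58 mod 61. 58⁻¹ ≡ 20 (mod 61), so λ ≡ 56.
  x = λ² - 1 - 59 = 3136 - 60 ≡ 26; y = λ·(1 - 26) - 13 ≡ 51. → (26, 51)
4P: (26, 51) + (59, 28). λ = (28 - 51)/(59 - 26) ≡ 38/33 mod 61. 33⁻¹ ≡ 37 (mod 61) since 33·37 = 1221 ≡ 1, so λ ≡ 3.
  x = λ² - 26 - 59 = 9 - 85 ≡ 46; y = λ·(26 - 46) - 51 ≡ 11. → (46, 11)
5P: (46, 11) + (59, 28). λ = (28 - 11)/(59 - 46) ≡ 17/13 mod 61. 13⁻¹ ≡ 47 (mod 61), so λ ≡ 6.
  x = λ² - 46 - 59 = 36 - 105 ≡ 53; y = λ·(46 - 53) - 11 ≡ 8. → (53, 8)
6P: (53, 8) + (59, 28). λ = (28 - 8)/(59 - 53) ≡ 20/6 mod 61. 6⁻¹ ≡ 51 (mod 61) since 6·51 = 306 ≡ 1, so λ ≡ 44.
  x = λ² - 53 - 59 = 1936 - 112 ≡ 55; y = λ·(53 - 55) - 8 ≡ 26. → (55, 26)
7P: (55, 26) + (59, 28). λ = (28 - 26)/(59 - 55) ≡ 2/4 mod 61. 4⁻¹ ≡ 46 (mod 61), so λ ≡ 31.
  x = λ² - 55 - 59 = 961 - 114 ≡ 54; y = λ·(55 - 54) - 26 ≡ 5. → (54, 5)

(54, 5)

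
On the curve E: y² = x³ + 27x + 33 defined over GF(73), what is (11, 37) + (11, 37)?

tangent at (11, 37): λ = (3·11² + 27)/(2·37) ≡ 25/1. 1⁻¹ ≡ 1 (mod 73), so λ ≡ 25·1 ≡ 25.
  x = λ² - 11 - 11 = 625 - 22 ≡ 19; y = λ·(11 - 19) - 37 ≡ 55. → (19, 55)

(19, 55)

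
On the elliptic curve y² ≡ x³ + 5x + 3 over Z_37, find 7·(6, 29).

Write Q = (6, 29).
Repeated addition: build up to 7Q.
2Q: tangent at (6, 29): λ = (3·6² + 5)/(2·29) ≡ 2/21. 21⁻¹ ≡ 30 (mod 37) since 21·30 = 630 ≡ 1, so λ ≡ 2·30 ≡ 23.
  x = λ² - 6 - 6 = 529 - 12 ≡ 36; y = λ·(6 - 36) - 29 ≡ 21. → (36, 21)
3Q: (36, 21) + (6, 29). λ = (29 - 21)/(6 - 36) ≡ 8/7 mod 37. 7⁻¹ ≡ 16 (mod 37) since 7·16 = 112 ≡ 1, so λ ≡ 17.
  x = λ² - 36 - 6 = 289 - 42 ≡ 25; y = λ·(36 - 25) - 21 ≡ 18. → (25, 18)
4Q: (25, 18) + (6, 29). λ = (29 - 18)/(6 - 25) ≡ 11/18 mod 37. 18⁻¹ ≡ 35 (mod 37) since 18·35 = 630 ≡ 1, so λ ≡ 15.
  x = λ² - 25 - 6 = 225 - 31 ≡ 9; y = λ·(25 - 9) - 18 ≡ 0. → (9, 0)
5Q: (9, 0) + (6, 29). λ = (29 - 0)/(6 - 9) ≡ 29/34 mod 37. 34⁻¹ ≡ 12 (mod 37) since 34·12 = 408 ≡ 1, so λ ≡ 15.
  x = λ² - 9 - 6 = 225 - 15 ≡ 25; y = λ·(9 - 25) - 0 ≡ 19. → (25, 19)
6Q: (25, 19) + (6, 29). λ = (29 - 19)/(6 - 25) ≡ 10/18 mod 37. 18⁻¹ ≡ 35 (mod 37) since 18·35 = 630 ≡ 1, so λ ≡ 17.
  x = λ² - 25 - 6 = 289 - 31 ≡ 36; y = λ·(25 - 36) - 19 ≡ 16. → (36, 16)
7Q: (36, 16) + (6, 29). λ = (29 - 16)/(6 - 36) ≡ 13/7 mod 37. 7⁻¹ ≡ 16 (mod 37) since 7·16 = 112 ≡ 1, so λ ≡ 23.
  x = λ² - 36 - 6 = 529 - 42 ≡ 6; y = λ·(36 - 6) - 16 ≡ 8. → (6, 8)

(6, 8)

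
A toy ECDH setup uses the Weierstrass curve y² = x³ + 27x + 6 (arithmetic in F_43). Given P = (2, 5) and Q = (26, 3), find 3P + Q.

First 3P:
Repeated addition: build up to 3P.
2P: tangent at (2, 5): λ = (3·2² + 27)/(2·5) ≡ 39/10. 10⁻¹ ≡ 13 (mod 43) since 10·13 = 130 ≡ 1, so λ ≡ 39·13 ≡ 34.
  x = λ² - 2 - 2 = 1156 - 4 ≡ 34; y = λ·(2 - 34) - 5 ≡ 25. → (34, 25)
3P: (34, 25) + (2, 5). λ = (5 - 25)/(2 - 34) ≡ 23/11 mod 43. 11⁻¹ ≡ 4 (mod 43) since 11·4 = 44 ≡ 1, so λ ≡ 6.
  x = λ² - 34 - 2 = 36 - 36 ≡ 0; y = λ·(34 - 0) - 25 ≡ 7. → (0, 7)
3P = (0, 7).
Finally 3P + Q:
(0, 7) + (26, 3). λ = (3 - 7)/(26 - 0) ≡ 39/26 mod 43. 26⁻¹ ≡ 5 (mod 43), so λ ≡ 23.
  x = λ² - 0 - 26 = 529 - 26 ≡ 30; y = λ·(0 - 30) - 7 ≡ 34. → (30, 34)

(30, 34)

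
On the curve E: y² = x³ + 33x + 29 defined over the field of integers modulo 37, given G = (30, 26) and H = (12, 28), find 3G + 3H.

(7, 14)

First 3G:
Repeated addition: build up to 3G.
2G: tangent at (30, 26): λ = (3·30² + 33)/(2·26) ≡ 32/15. 15⁻¹ ≡ 5 (mod 37), so λ ≡ 32·5 ≡ 12.
  x = λ² - 30 - 30 = 144 - 60 ≡ 10; y = λ·(30 - 10) - 26 ≡ 29. → (10, 29)
3G: (10, 29) + (30, 26). λ = (26 - 29)/(30 - 10) ≡ 34/20 mod 37. 20⁻¹ ≡ 13 (mod 37), so λ ≡ 35.
  x = λ² - 10 - 30 = 1225 - 40 ≡ 1; y = λ·(10 - 1) - 29 ≡ 27. → (1, 27)
3G = (1, 27).
Next 3H:
Repeated addition: build up to 3H.
2H: tangent at (12, 28): λ = (3·12² + 33)/(2·28) ≡ 21/19. 19⁻¹ ≡ 2 (mod 37) since 19·2 = 38 ≡ 1, so λ ≡ 21·2 ≡ 5.
  x = λ² - 12 - 12 = 25 - 24 ≡ 1; y = λ·(12 - 1) - 28 ≡ 27. → (1, 27)
3H: (1, 27) + (12, 28). λ = (28 - 27)/(12 - 1) ≡ 1/11 mod 37. 11⁻¹ ≡ 27 (mod 37) since 11·27 = 297 ≡ 1, so λ ≡ 27.
  x = λ² - 1 - 12 = 729 - 13 ≡ 13; y = λ·(1 - 13) - 27 ≡ 19. → (13, 19)
3H = (13, 19).
Finally 3G + 3H:
(1, 27) + (13, 19). λ = (19 - 27)/(13 - 1) ≡ 29/12 mod 37. 12⁻¹ ≡ 34 (mod 37), so λ ≡ 24.
  x = λ² - 1 - 13 = 576 - 14 ≡ 7; y = λ·(1 - 7) - 27 ≡ 14. → (7, 14)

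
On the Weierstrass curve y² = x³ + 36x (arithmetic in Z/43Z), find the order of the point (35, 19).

11

2P: tangent at (35, 19): λ = (3·35² + 36)/(2·19) ≡ 13/38. 38⁻¹ ≡ 17 (mod 43) since 38·17 = 646 ≡ 1, so λ ≡ 13·17 ≡ 6.
  x = λ² - 35 - 35 = 36 - 70 ≡ 9; y = λ·(35 - 9) - 19 ≡ 8. → (9, 8)
3P: (9, 8) + (35, 19). λ = (19 - 8)/(35 - 9) ≡ 11/26 mod 43. 26⁻¹ ≡ 5 (mod 43) since 26·5 = 130 ≡ 1, so λ ≡ 12.
  x = λ² - 9 - 35 = 144 - 44 ≡ 14; y = λ·(9 - 14) - 8 ≡ 18. → (14, 18)
4P: (14, 18) + (35, 19). λ = (19 - 18)/(35 - 14) ≡ 1/21 mod 43. 21⁻¹ ≡ 41 (mod 43), so λ ≡ 41.
  x = λ² - 14 - 35 = 1681 - 49 ≡ 41; y = λ·(14 - 41) - 18 ≡ 36. → (41, 36)
5P: (41, 36) + (35, 19). λ = (19 - 36)/(35 - 41) ≡ 26/37 mod 43. 37⁻¹ ≡ 7 (mod 43), so λ ≡ 10.
  x = λ² - 41 - 35 = 100 - 76 ≡ 24; y = λ·(41 - 24) - 36 ≡ 5. → (24, 5)
6P: (24, 5) + (35, 19). λ = (19 - 5)/(35 - 24) ≡ 14/11 mod 43. 11⁻¹ ≡ 4 (mod 43) since 11·4 = 44 ≡ 1, so λ ≡ 13.
  x = λ² - 24 - 35 = 169 - 59 ≡ 24; y = λ·(24 - 24) - 5 ≡ 38. → (24, 38)
7P: (24, 38) + (35, 19). λ = (19 - 38)/(35 - 24) ≡ 24/11 mod 43. 11⁻¹ ≡ 4 (mod 43) since 11·4 = 44 ≡ 1, so λ ≡ 10.
  x = λ² - 24 - 35 = 100 - 59 ≡ 41; y = λ·(24 - 41) - 38 ≡ 7. → (41, 7)
8P: (41, 7) + (35, 19). λ = (19 - 7)/(35 - 41) ≡ 12/37 mod 43. 37⁻¹ ≡ 7 (mod 43), so λ ≡ 41.
  x = λ² - 41 - 35 = 1681 - 76 ≡ 14; y = λ·(41 - 14) - 7 ≡ 25. → (14, 25)
9P: (14, 25) + (35, 19). λ = (19 - 25)/(35 - 14) ≡ 37/21 mod 43. 21⁻¹ ≡ 41 (mod 43), so λ ≡ 12.
  x = λ² - 14 - 35 = 144 - 49 ≡ 9; y = λ·(14 - 9) - 25 ≡ 35. → (9, 35)
10P: (9, 35) + (35, 19). λ = (19 - 35)/(35 - 9) ≡ 27/26 mod 43. 26⁻¹ ≡ 5 (mod 43), so λ ≡ 6.
  x = λ² - 9 - 35 = 36 - 44 ≡ 35; y = λ·(9 - 35) - 35 ≡ 24. → (35, 24)
11P: (35, 24) + (35, 19): same x and y₁ ≡ -y₂, so the sum is the point at infinity.
11P = the point at infinity, so the order is 11.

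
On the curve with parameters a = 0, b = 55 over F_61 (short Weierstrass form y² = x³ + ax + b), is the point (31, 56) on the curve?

y² = 56² ≡ 25; x³ + 0x + 55 = 29846 ≡ 17 (mod 61). 25 ≠ 17.

no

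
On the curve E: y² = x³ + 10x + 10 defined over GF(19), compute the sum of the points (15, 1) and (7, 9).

(17, 1)

(15, 1) + (7, 9). λ = (9 - 1)/(7 - 15) ≡ 8/11 mod 19. 11⁻¹ ≡ 7 (mod 19), so λ ≡ 18.
  x = λ² - 15 - 7 = 324 - 22 ≡ 17; y = λ·(15 - 17) - 1 ≡ 1. → (17, 1)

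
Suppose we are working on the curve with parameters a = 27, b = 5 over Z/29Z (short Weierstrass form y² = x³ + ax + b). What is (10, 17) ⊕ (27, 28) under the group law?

(16, 3)

(10, 17) + (27, 28). λ = (28 - 17)/(27 - 10) ≡ 11/17 mod 29. 17⁻¹ ≡ 12 (mod 29), so λ ≡ 16.
  x = λ² - 10 - 27 = 256 - 37 ≡ 16; y = λ·(10 - 16) - 17 ≡ 3. → (16, 3)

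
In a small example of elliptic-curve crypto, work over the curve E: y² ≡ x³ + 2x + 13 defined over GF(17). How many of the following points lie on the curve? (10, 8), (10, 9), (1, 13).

3

(10, 8): 8² ≡ 13, rhs ≡ 13 → on.
(10, 9): 9² ≡ 13, rhs ≡ 13 → on.
(1, 13): 13² ≡ 16, rhs ≡ 16 → on.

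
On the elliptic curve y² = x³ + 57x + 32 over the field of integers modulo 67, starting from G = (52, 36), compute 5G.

Double-and-add on 5 = (101)₂. Start with G = (52, 36) for the leading 1-bit.
double: tangent at (52, 36): λ = (3·52² + 57)/(2·36) ≡ 62/5. 5⁻¹ ≡ 27 (mod 67), so λ ≡ 62·27 ≡ 66.
  x = λ² - 52 - 52 = 4356 - 104 ≡ 31; y = λ·(52 - 31) - 36 ≡ 10. → (31, 10)
double: tangent at (31, 10): λ = (3·31² + 57)/(2·10) ≡ 59/20. 20⁻¹ ≡ 57 (mod 67), so λ ≡ 59·57 ≡ 13.
  x = λ² - 31 - 31 = 169 - 62 ≡ 40; y = λ·(31 - 40) - 10 ≡ 7. → (40, 7)
add G: (40, 7) + (52, 36). λ = (36 - 7)/(52 - 40) ≡ 29/12 mod 67. 12⁻¹ ≡ 28 (mod 67) since 12·28 = 336 ≡ 1, so λ ≡ 8.
  x = λ² - 40 - 52 = 64 - 92 ≡ 39; y = λ·(40 - 39) - 7 ≡ 1. → (39, 1)

(39, 1)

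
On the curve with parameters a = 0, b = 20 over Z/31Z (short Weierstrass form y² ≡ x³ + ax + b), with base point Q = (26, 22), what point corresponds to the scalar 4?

Double-and-add on 4 = (100)₂. Start with Q = (26, 22) for the leading 1-bit.
double: tangent at (26, 22): λ = (3·26² + 0)/(2·22) ≡ 13/13. 13⁻¹ ≡ 12 (mod 31), so λ ≡ 13·12 ≡ 1.
  x = λ² - 26 - 26 = 1 - 52 ≡ 11; y = λ·(26 - 11) - 22 ≡ 24. → (11, 24)
double: tangent at (11, 24): λ = (3·11² + 0)/(2·24) ≡ 22/17. 17⁻¹ ≡ 11 (mod 31) since 17·11 = 187 ≡ 1, so λ ≡ 22·11 ≡ 25.
  x = λ² - 11 - 11 = 625 - 22 ≡ 14; y = λ·(11 - 14) - 24 ≡ 25. → (14, 25)

(14, 25)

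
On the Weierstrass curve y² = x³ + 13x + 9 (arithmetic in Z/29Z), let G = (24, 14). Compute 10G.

(6, 10)

Double-and-add on 10 = (1010)₂. Start with G = (24, 14) for the leading 1-bit.
double: tangent at (24, 14): λ = (3·24² + 13)/(2·14) ≡ 1/28. 28⁻¹ ≡ 28 (mod 29) since 28·28 = 784 ≡ 1, so λ ≡ 1·28 ≡ 28.
  x = λ² - 24 - 24 = 784 - 48 ≡ 11; y = λ·(24 - 11) - 14 ≡ 2. → (11, 2)
double: tangent at (11, 2): λ = (3·11² + 13)/(2·2) ≡ 28/4. 4⁻¹ ≡ 22 (mod 29), so λ ≡ 28·22 ≡ 7.
  x = λ² - 11 - 11 = 49 - 22 ≡ 27; y = λ·(11 - 27) - 2 ≡ 2. → (27, 2)
add G: (27, 2) + (24, 14). λ = (14 - 2)/(24 - 27) ≡ 12/26 mod 29. 26⁻¹ ≡ 19 (mod 29), so λ ≡ 25.
  x = λ² - 27 - 24 = 625 - 51 ≡ 23; y = λ·(27 - 23) - 2 ≡ 11. → (23, 11)
double: tangent at (23, 11): λ = (3·23² + 13)/(2·11) ≡ 5/22. 22⁻¹ ≡ 4 (mod 29), so λ ≡ 5·4 ≡ 20.
  x = λ² - 23 - 23 = 400 - 46 ≡ 6; y = λ·(23 - 6) - 11 ≡ 10. → (6, 10)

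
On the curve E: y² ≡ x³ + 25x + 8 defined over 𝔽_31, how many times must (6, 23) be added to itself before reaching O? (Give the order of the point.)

2P: tangent at (6, 23): λ = (3·6² + 25)/(2·23) ≡ 9/15. 15⁻¹ ≡ 29 (mod 31), so λ ≡ 9·29 ≡ 13.
  x = λ² - 6 - 6 = 169 - 12 ≡ 2; y = λ·(6 - 2) - 23 ≡ 29. → (2, 29)
3P: (2, 29) + (6, 23). λ = (23 - 29)/(6 - 2) ≡ 25/4 mod 31. 4⁻¹ ≡ 8 (mod 31), so λ ≡ 14.
  x = λ² - 2 - 6 = 196 - 8 ≡ 2; y = λ·(2 - 2) - 29 ≡ 2. → (2, 2)
4P: (2, 2) + (6, 23). λ = (23 - 2)/(6 - 2) ≡ 21/4 mod 31. 4⁻¹ ≡ 8 (mod 31) since 4·8 = 32 ≡ 1, so λ ≡ 13.
  x = λ² - 2 - 6 = 169 - 8 ≡ 6; y = λ·(2 - 6) - 2 ≡ 8. → (6, 8)
5P: (6, 8) + (6, 23): same x and y₁ ≡ -y₂, so the sum is O.
5P = O, so the order is 5.

5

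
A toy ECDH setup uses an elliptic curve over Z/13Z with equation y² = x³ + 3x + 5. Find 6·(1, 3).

(4, 9)

Write G = (1, 3).
Repeated addition: build up to 6G.
2G: tangent at (1, 3): λ = (3·1² + 3)/(2·3) ≡ 6/6. 6⁻¹ ≡ 11 (mod 13) since 6·11 = 66 ≡ 1, so λ ≡ 6·11 ≡ 1.
  x = λ² - 1 - 1 = 1 - 2 ≡ 12; y = λ·(1 - 12) - 3 ≡ 12. → (12, 12)
3G: (12, 12) + (1, 3). λ = (3 - 12)/(1 - 12) ≡ 4/2 mod 13. 2⁻¹ ≡ 7 (mod 13) since 2·7 = 14 ≡ 1, so λ ≡ 2.
  x = λ² - 12 - 1 = 4 - 13 ≡ 4; y = λ·(12 - 4) - 12 ≡ 4. → (4, 4)
4G: (4, 4) + (1, 3). λ = (3 - 4)/(1 - 4) ≡ 12/10 mod 13. 10⁻¹ ≡ 4 (mod 13) since 10·4 = 40 ≡ 1, so λ ≡ 9.
  x = λ² - 4 - 1 = 81 - 5 ≡ 11; y = λ·(4 - 11) - 4 ≡ 11. → (11, 11)
5G: (11, 11) + (1, 3). λ = (3 - 11)/(1 - 11) ≡ 5/3 mod 13. 3⁻¹ ≡ 9 (mod 13), so λ ≡ 6.
  x = λ² - 11 - 1 = 36 - 12 ≡ 11; y = λ·(11 - 11) - 11 ≡ 2. → (11, 2)
6G: (11, 2) + (1, 3). λ = (3 - 2)/(1 - 11) ≡ 1/3 mod 13. 3⁻¹ ≡ 9 (mod 13) since 3·9 = 27 ≡ 1, so λ ≡ 9.
  x = λ² - 11 - 1 = 81 - 12 ≡ 4; y = λ·(11 - 4) - 2 ≡ 9. → (4, 9)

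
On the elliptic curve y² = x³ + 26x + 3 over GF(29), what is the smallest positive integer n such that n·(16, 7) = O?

2P: tangent at (16, 7): λ = (3·16² + 26)/(2·7) ≡ 11/14. 14⁻¹ ≡ 27 (mod 29), so λ ≡ 11·27 ≡ 7.
  x = λ² - 16 - 16 = 49 - 32 ≡ 17; y = λ·(16 - 17) - 7 ≡ 15. → (17, 15)
3P: (17, 15) + (16, 7). λ = (7 - 15)/(16 - 17) ≡ 21/28 mod 29. 28⁻¹ ≡ 28 (mod 29), so λ ≡ 8.
  x = λ² - 17 - 16 = 64 - 33 ≡ 2; y = λ·(17 - 2) - 15 ≡ 18. → (2, 18)
4P: (2, 18) + (16, 7). λ = (7 - 18)/(16 - 2) ≡ 18/14 mod 29. 14⁻¹ ≡ 27 (mod 29) since 14·27 = 378 ≡ 1, so λ ≡ 22.
  x = λ² - 2 - 16 = 484 - 18 ≡ 2; y = λ·(2 - 2) - 18 ≡ 11. → (2, 11)
5P: (2, 11) + (16, 7). λ = (7 - 11)/(16 - 2) ≡ 25/14 mod 29. 14⁻¹ ≡ 27 (mod 29) since 14·27 = 378 ≡ 1, so λ ≡ 8.
  x = λ² - 2 - 16 = 64 - 18 ≡ 17; y = λ·(2 - 17) - 11 ≡ 14. → (17, 14)
6P: (17, 14) + (16, 7). λ = (7 - 14)/(16 - 17) ≡ 22/28 mod 29. 28⁻¹ ≡ 28 (mod 29), so λ ≡ 7.
  x = λ² - 17 - 16 = 49 - 33 ≡ 16; y = λ·(17 - 16) - 14 ≡ 22. → (16, 22)
7P: (16, 22) + (16, 7): same x and y₁ ≡ -y₂, so the sum is O.
7P = O, so the order is 7.

7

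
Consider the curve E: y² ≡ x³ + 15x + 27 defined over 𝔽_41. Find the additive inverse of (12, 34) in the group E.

(12, 7)

-(12, 34) = (12, -34 mod 41) = (12, 7).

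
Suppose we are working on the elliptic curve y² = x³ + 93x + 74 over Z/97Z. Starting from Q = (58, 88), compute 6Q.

Double-and-add on 6 = (110)₂. Start with Q = (58, 88) for the leading 1-bit.
double: tangent at (58, 88): λ = (3·58² + 93)/(2·88) ≡ 0/79. 79⁻¹ ≡ 70 (mod 97) since 79·70 = 5530 ≡ 1, so λ ≡ 0·70 ≡ 0.
  x = λ² - 58 - 58 = 0 - 116 ≡ 78; y = λ·(58 - 78) - 88 ≡ 9. → (78, 9)
add Q: (78, 9) + (58, 88). λ = (88 - 9)/(58 - 78) ≡ 79/77 mod 97. 77⁻¹ ≡ 63 (mod 97), so λ ≡ 30.
  x = λ² - 78 - 58 = 900 - 136 ≡ 85; y = λ·(78 - 85) - 9 ≡ 72. → (85, 72)
double: tangent at (85, 72): λ = (3·85² + 93)/(2·72) ≡ 40/47. 47⁻¹ ≡ 64 (mod 97), so λ ≡ 40·64 ≡ 38.
  x = λ² - 85 - 85 = 1444 - 170 ≡ 13; y = λ·(85 - 13) - 72 ≡ 45. → (13, 45)

(13, 45)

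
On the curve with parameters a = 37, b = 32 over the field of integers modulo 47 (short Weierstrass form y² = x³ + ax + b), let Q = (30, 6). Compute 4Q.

(12, 29)

Repeated addition: build up to 4Q.
2Q: tangent at (30, 6): λ = (3·30² + 37)/(2·6) ≡ 11/12. 12⁻¹ ≡ 4 (mod 47), so λ ≡ 11·4 ≡ 44.
  x = λ² - 30 - 30 = 1936 - 60 ≡ 43; y = λ·(30 - 43) - 6 ≡ 33. → (43, 33)
3Q: (43, 33) + (30, 6). λ = (6 - 33)/(30 - 43) ≡ 20/34 mod 47. 34⁻¹ ≡ 18 (mod 47), so λ ≡ 31.
  x = λ² - 43 - 30 = 961 - 73 ≡ 42; y = λ·(43 - 42) - 33 ≡ 45. → (42, 45)
4Q: (42, 45) + (30, 6). λ = (6 - 45)/(30 - 42) ≡ 8/35 mod 47. 35⁻¹ ≡ 43 (mod 47) since 35·43 = 1505 ≡ 1, so λ ≡ 15.
  x = λ² - 42 - 30 = 225 - 72 ≡ 12; y = λ·(42 - 12) - 45 ≡ 29. → (12, 29)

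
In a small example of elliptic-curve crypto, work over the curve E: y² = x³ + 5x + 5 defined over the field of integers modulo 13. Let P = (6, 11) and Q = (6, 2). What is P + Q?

O

The two points share x = 6 and their y-coordinates satisfy 11 + 2 ≡ 0 (mod 13), so they are inverses. Their sum is O.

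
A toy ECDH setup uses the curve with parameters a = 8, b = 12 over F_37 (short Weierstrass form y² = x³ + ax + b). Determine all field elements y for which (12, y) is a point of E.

x³ + 8x + 12 = 1836 ≡ 23 (mod 37).
23 is a non-residue mod 37; no y exists.

none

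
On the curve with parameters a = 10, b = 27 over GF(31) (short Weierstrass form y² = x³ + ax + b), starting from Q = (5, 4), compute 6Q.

Double-and-add on 6 = (110)₂. Start with Q = (5, 4) for the leading 1-bit.
double: tangent at (5, 4): λ = (3·5² + 10)/(2·4) ≡ 23/8. 8⁻¹ ≡ 4 (mod 31) since 8·4 = 32 ≡ 1, so λ ≡ 23·4 ≡ 30.
  x = λ² - 5 - 5 = 900 - 10 ≡ 22; y = λ·(5 - 22) - 4 ≡ 13. → (22, 13)
add Q: (22, 13) + (5, 4). λ = (4 - 13)/(5 - 22) ≡ 22/14 mod 31. 14⁻¹ ≡ 20 (mod 31), so λ ≡ 6.
  x = λ² - 22 - 5 = 36 - 27 ≡ 9; y = λ·(22 - 9) - 13 ≡ 3. → (9, 3)
double: tangent at (9, 3): λ = (3·9² + 10)/(2·3) ≡ 5/6. 6⁻¹ ≡ 26 (mod 31), so λ ≡ 5·26 ≡ 6.
  x = λ² - 9 - 9 = 36 - 18 ≡ 18; y = λ·(9 - 18) - 3 ≡ 5. → (18, 5)

(18, 5)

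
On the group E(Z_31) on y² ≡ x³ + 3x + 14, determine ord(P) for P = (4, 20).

10

2P: tangent at (4, 20): λ = (3·4² + 3)/(2·20) ≡ 20/9. 9⁻¹ ≡ 7 (mod 31) since 9·7 = 63 ≡ 1, so λ ≡ 20·7 ≡ 16.
  x = λ² - 4 - 4 = 256 - 8 ≡ 0; y = λ·(4 - 0) - 20 ≡ 13. → (0, 13)
3P: (0, 13) + (4, 20). λ = (20 - 13)/(4 - 0) ≡ 7/4 mod 31. 4⁻¹ ≡ 8 (mod 31) since 4·8 = 32 ≡ 1, so λ ≡ 25.
  x = λ² - 0 - 4 = 625 - 4 ≡ 1; y = λ·(0 - 1) - 13 ≡ 24. → (1, 24)
4P: (1, 24) + (4, 20). λ = (20 - 24)/(4 - 1) ≡ 27/3 mod 31. 3⁻¹ ≡ 21 (mod 31), so λ ≡ 9.
  x = λ² - 1 - 4 = 81 - 5 ≡ 14; y = λ·(1 - 14) - 24 ≡ 14. → (14, 14)
5P: (14, 14) + (4, 20). λ = (20 - 14)/(4 - 14) ≡ 6/21 mod 31. 21⁻¹ ≡ 3 (mod 31), so λ ≡ 18.
  x = λ² - 14 - 4 = 324 - 18 ≡ 27; y = λ·(14 - 27) - 14 ≡ 0. → (27, 0)
6P: (27, 0) + (4, 20). λ = (20 - 0)/(4 - 27) ≡ 20/8 mod 31. 8⁻¹ ≡ 4 (mod 31), so λ ≡ 18.
  x = λ² - 27 - 4 = 324 - 31 ≡ 14; y = λ·(27 - 14) - 0 ≡ 17. → (14, 17)
7P: (14, 17) + (4, 20). λ = (20 - 17)/(4 - 14) ≡ 3/21 mod 31. 21⁻¹ ≡ 3 (mod 31) since 21·3 = 63 ≡ 1, so λ ≡ 9.
  x = λ² - 14 - 4 = 81 - 18 ≡ 1; y = λ·(14 - 1) - 17 ≡ 7. → (1, 7)
8P: (1, 7) + (4, 20). λ = (20 - 7)/(4 - 1) ≡ 13/3 mod 31. 3⁻¹ ≡ 21 (mod 31), so λ ≡ 25.
  x = λ² - 1 - 4 = 625 - 5 ≡ 0; y = λ·(1 - 0) - 7 ≡ 18. → (0, 18)
9P: (0, 18) + (4, 20). λ = (20 - 18)/(4 - 0) ≡ 2/4 mod 31. 4⁻¹ ≡ 8 (mod 31), so λ ≡ 16.
  x = λ² - 0 - 4 = 256 - 4 ≡ 4; y = λ·(0 - 4) - 18 ≡ 11. → (4, 11)
10P: (4, 11) + (4, 20): same x and y₁ ≡ -y₂, so the sum is ∞.
10P = ∞, so the order is 10.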